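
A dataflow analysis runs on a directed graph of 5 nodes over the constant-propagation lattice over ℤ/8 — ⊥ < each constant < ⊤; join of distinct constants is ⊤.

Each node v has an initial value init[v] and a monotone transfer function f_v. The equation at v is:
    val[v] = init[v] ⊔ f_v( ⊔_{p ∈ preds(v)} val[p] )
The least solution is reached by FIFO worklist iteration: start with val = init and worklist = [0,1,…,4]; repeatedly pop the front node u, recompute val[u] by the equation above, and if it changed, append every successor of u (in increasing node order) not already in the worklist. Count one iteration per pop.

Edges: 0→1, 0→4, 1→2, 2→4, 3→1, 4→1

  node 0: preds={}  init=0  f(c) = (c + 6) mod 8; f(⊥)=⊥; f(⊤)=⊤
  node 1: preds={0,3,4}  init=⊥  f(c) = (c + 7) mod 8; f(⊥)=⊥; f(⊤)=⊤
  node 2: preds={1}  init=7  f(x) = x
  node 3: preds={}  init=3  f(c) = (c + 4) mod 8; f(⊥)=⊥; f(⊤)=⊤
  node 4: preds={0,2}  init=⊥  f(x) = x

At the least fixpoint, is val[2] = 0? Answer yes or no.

no

Trace (6 dequeues):
  [1] u=0 | in ⊥ | out 0 | ==
  [2] u=1 | in ⊤ | out ⊤ | prev ⊥ | push {}
  [3] u=2 | in ⊤ | out ⊤ | prev 7 | push {}
  [4] u=3 | in ⊥ | out 3 | ==
  [5] u=4 | in ⊤ | out ⊤ | prev ⊥ | push {1}
  [6] u=1 | in ⊤ | out ⊤ | ==

Converged values:
  [0] 0
  [1] ⊤
  [2] ⊤
  [3] 3
  [4] ⊤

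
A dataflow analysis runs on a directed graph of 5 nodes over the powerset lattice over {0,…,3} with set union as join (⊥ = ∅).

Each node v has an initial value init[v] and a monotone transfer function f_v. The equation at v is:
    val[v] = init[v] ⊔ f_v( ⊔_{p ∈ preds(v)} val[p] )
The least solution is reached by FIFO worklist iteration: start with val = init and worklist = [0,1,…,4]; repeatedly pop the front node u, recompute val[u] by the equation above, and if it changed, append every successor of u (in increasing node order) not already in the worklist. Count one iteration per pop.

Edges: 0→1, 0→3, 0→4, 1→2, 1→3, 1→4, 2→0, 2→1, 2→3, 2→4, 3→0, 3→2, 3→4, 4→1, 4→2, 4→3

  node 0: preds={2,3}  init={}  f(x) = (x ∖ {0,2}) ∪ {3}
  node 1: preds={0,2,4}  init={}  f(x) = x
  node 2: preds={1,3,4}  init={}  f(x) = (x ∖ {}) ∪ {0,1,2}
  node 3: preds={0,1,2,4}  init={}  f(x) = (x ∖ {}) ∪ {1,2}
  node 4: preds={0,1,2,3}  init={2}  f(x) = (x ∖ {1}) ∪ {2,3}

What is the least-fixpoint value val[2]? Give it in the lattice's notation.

Trace (10 dequeues):
  [1] u=0 | in {} | out {3} | prev {} | push {}
  [2] u=1 | in {2,3} | out {2,3} | prev {} | push {}
  [3] u=2 | in {2,3} | out {0,1,2,3} | prev {} | push {0,1}
  [4] u=3 | in {0,1,2,3} | out {0,1,2,3} | prev {} | push {2}
  [5] u=4 | in {0,1,2,3} | out {0,2,3} | prev {2} | push {3}
  [6] u=0 | in {0,1,2,3} | out {1,3} | prev {3} | push {4}
  [7] u=1 | in {0,1,2,3} | out {0,1,2,3} | prev {2,3} | push {}
  [8] u=2 | in {0,1,2,3} | out {0,1,2,3} | ==
  [9] u=3 | in {0,1,2,3} | out {0,1,2,3} | ==
  [10] u=4 | in {0,1,2,3} | out {0,2,3} | ==

Converged values:
  [0] {1,3}
  [1] {0,1,2,3}
  [2] {0,1,2,3}
  [3] {0,1,2,3}
  [4] {0,2,3}

{0,1,2,3}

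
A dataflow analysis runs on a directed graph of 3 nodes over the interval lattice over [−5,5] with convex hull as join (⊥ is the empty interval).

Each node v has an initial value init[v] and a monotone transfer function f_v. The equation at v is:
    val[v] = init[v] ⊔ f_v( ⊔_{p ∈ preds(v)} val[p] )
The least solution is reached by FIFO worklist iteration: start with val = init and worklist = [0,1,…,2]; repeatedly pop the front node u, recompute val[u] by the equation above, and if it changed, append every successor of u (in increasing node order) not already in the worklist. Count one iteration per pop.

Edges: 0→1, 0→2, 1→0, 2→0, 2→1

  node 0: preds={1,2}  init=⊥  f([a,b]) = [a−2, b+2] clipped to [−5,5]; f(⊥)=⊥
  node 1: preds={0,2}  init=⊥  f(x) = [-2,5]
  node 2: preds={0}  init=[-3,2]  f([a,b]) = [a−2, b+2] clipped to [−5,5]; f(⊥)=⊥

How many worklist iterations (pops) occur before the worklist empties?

6

Worklist (6 pops):
  #1 pop 0: in=[-3,2] → [-5,4] (was ⊥); enqueue []
  #2 pop 1: in=[-5,4] → [-2,5] (was ⊥); enqueue [0]
  #3 pop 2: in=[-5,4] → [-5,5] (was [-3,2]); enqueue [1]
  #4 pop 0: in=[-5,5] → [-5,5] (was [-5,4]); enqueue [2]
  #5 pop 1: in=[-5,5] → [-2,5] (no change)
  #6 pop 2: in=[-5,5] → [-5,5] (no change)

Fixpoint:
  val[0] = [-5,5]
  val[1] = [-2,5]
  val[2] = [-5,5]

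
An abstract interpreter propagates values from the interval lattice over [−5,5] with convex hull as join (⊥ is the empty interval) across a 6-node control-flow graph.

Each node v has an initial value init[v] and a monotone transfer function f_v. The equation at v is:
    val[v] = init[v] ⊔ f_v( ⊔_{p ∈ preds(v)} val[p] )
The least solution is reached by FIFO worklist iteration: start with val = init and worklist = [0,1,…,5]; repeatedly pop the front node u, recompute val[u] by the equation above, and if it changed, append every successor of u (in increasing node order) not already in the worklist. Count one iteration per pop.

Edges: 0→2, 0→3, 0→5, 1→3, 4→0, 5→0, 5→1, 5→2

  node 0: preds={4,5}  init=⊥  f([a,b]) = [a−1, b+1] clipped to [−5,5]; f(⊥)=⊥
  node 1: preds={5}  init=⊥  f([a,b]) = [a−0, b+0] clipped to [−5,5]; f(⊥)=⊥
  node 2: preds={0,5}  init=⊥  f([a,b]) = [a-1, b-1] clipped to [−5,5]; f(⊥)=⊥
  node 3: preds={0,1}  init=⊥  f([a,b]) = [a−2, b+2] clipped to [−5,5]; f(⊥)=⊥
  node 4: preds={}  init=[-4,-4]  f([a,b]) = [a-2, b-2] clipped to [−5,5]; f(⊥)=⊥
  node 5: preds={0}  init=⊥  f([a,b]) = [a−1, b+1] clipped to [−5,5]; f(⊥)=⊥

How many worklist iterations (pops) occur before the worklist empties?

Worklist (30 pops):
  #1 pop 0: in=[-4,-4] → [-5,-3] (was ⊥); enqueue []
  #2 pop 1: in=⊥ → ⊥ (no change)
  #3 pop 2: in=[-5,-3] → [-5,-4] (was ⊥); enqueue []
  #4 pop 3: in=[-5,-3] → [-5,-1] (was ⊥); enqueue []
  #5 pop 4: in=⊥ → [-4,-4] (no change)
  #6 pop 5: in=[-5,-3] → [-5,-2] (was ⊥); enqueue [0,1,2]
  #7 pop 0: in=[-5,-2] → [-5,-1] (was [-5,-3]); enqueue [3,5]
  #8 pop 1: in=[-5,-2] → [-5,-2] (was ⊥); enqueue []
  #9 pop 2: in=[-5,-1] → [-5,-2] (was [-5,-4]); enqueue []
  #10 pop 3: in=[-5,-1] → [-5,1] (was [-5,-1]); enqueue []
  #11 pop 5: in=[-5,-1] → [-5,0] (was [-5,-2]); enqueue [0,1,2]
  #12 pop 0: in=[-5,0] → [-5,1] (was [-5,-1]); enqueue [3,5]
  #13 pop 1: in=[-5,0] → [-5,0] (was [-5,-2]); enqueue []
  #14 pop 2: in=[-5,1] → [-5,0] (was [-5,-2]); enqueue []
  #15 pop 3: in=[-5,1] → [-5,3] (was [-5,1]); enqueue []
  #16 pop 5: in=[-5,1] → [-5,2] (was [-5,0]); enqueue [0,1,2]
  #17 pop 0: in=[-5,2] → [-5,3] (was [-5,1]); enqueue [3,5]
  #18 pop 1: in=[-5,2] → [-5,2] (was [-5,0]); enqueue []
  #19 pop 2: in=[-5,3] → [-5,2] (was [-5,0]); enqueue []
  #20 pop 3: in=[-5,3] → [-5,5] (was [-5,3]); enqueue []
  #21 pop 5: in=[-5,3] → [-5,4] (was [-5,2]); enqueue [0,1,2]
  #22 pop 0: in=[-5,4] → [-5,5] (was [-5,3]); enqueue [3,5]
  #23 pop 1: in=[-5,4] → [-5,4] (was [-5,2]); enqueue []
  #24 pop 2: in=[-5,5] → [-5,4] (was [-5,2]); enqueue []
  #25 pop 3: in=[-5,5] → [-5,5] (no change)
  #26 pop 5: in=[-5,5] → [-5,5] (was [-5,4]); enqueue [0,1,2]
  #27 pop 0: in=[-5,5] → [-5,5] (no change)
  #28 pop 1: in=[-5,5] → [-5,5] (was [-5,4]); enqueue [3]
  #29 pop 2: in=[-5,5] → [-5,4] (no change)
  #30 pop 3: in=[-5,5] → [-5,5] (no change)

Fixpoint:
  val[0] = [-5,5]
  val[1] = [-5,5]
  val[2] = [-5,4]
  val[3] = [-5,5]
  val[4] = [-4,-4]
  val[5] = [-5,5]

30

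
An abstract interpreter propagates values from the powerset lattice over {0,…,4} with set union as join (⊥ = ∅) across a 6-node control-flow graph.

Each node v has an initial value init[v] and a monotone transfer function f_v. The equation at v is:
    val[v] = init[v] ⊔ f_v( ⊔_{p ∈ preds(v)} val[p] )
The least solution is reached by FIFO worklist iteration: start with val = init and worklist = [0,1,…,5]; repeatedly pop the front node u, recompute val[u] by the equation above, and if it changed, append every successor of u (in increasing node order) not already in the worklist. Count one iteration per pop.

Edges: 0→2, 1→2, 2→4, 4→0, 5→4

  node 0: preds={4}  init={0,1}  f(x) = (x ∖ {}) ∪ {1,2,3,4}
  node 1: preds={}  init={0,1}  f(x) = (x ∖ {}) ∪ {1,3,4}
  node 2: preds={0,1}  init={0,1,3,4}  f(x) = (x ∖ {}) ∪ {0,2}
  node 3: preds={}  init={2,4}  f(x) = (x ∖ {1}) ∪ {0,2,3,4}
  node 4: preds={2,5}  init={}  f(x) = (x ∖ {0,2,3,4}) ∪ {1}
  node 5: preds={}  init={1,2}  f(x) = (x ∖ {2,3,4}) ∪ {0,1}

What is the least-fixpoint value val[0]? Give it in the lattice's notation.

{0,1,2,3,4}

Trace (8 dequeues):
  [1] u=0 | in {} | out {0,1,2,3,4} | prev {0,1} | push {}
  [2] u=1 | in {} | out {0,1,3,4} | prev {0,1} | push {}
  [3] u=2 | in {0,1,2,3,4} | out {0,1,2,3,4} | prev {0,1,3,4} | push {}
  [4] u=3 | in {} | out {0,2,3,4} | prev {2,4} | push {}
  [5] u=4 | in {0,1,2,3,4} | out {1} | prev {} | push {0}
  [6] u=5 | in {} | out {0,1,2} | prev {1,2} | push {4}
  [7] u=0 | in {1} | out {0,1,2,3,4} | ==
  [8] u=4 | in {0,1,2,3,4} | out {1} | ==

Converged values:
  [0] {0,1,2,3,4}
  [1] {0,1,3,4}
  [2] {0,1,2,3,4}
  [3] {0,2,3,4}
  [4] {1}
  [5] {0,1,2}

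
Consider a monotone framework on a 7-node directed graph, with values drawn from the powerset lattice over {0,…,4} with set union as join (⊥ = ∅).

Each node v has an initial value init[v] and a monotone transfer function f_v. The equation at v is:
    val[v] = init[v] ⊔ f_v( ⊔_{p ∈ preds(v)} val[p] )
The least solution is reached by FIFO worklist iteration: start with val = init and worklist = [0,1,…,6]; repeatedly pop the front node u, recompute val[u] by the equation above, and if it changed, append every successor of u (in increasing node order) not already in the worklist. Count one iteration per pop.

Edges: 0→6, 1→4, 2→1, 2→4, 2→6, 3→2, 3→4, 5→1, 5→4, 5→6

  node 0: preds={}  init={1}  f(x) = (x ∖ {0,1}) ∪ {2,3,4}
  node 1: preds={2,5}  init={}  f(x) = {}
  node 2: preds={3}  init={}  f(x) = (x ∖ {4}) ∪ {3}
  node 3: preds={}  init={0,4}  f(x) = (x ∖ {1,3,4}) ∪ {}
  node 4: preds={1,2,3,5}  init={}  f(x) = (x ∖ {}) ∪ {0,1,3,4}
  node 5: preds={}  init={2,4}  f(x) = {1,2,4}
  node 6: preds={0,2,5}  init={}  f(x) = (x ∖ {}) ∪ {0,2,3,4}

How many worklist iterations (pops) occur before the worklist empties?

9

Iteration log — 9 steps:
  step 1. node 0  ⊔preds={}  new={1,2,3,4}  old={1}  +wl: 
  step 2. node 1  ⊔preds={2,4}  new={}  stable
  step 3. node 2  ⊔preds={0,4}  new={0,3}  old={}  +wl: 1
  step 4. node 3  ⊔preds={}  new={0,4}  stable
  step 5. node 4  ⊔preds={0,2,3,4}  new={0,1,2,3,4}  old={}  +wl: 
  step 6. node 5  ⊔preds={}  new={1,2,4}  old={2,4}  +wl: 4
  step 7. node 6  ⊔preds={0,1,2,3,4}  new={0,1,2,3,4}  old={}  +wl: 
  step 8. node 1  ⊔preds={0,1,2,3,4}  new={}  stable
  step 9. node 4  ⊔preds={0,1,2,3,4}  new={0,1,2,3,4}  stable

Least fixpoint reached:
  node 0: {1,2,3,4}
  node 1: {}
  node 2: {0,3}
  node 3: {0,4}
  node 4: {0,1,2,3,4}
  node 5: {1,2,4}
  node 6: {0,1,2,3,4}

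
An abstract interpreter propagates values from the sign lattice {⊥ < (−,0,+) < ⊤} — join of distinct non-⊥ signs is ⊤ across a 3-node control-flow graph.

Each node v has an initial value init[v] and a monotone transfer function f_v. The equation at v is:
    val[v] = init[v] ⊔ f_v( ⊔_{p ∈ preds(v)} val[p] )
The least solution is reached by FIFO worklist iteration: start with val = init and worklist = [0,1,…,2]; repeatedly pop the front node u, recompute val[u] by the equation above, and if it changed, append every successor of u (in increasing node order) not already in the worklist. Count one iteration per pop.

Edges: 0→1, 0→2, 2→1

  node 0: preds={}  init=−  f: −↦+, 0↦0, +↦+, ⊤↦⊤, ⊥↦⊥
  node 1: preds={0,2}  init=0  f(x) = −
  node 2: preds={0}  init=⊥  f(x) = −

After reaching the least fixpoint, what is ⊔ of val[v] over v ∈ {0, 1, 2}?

⊤

Worklist (4 pops):
  #1 pop 0: in=⊥ → − (no change)
  #2 pop 1: in=− → ⊤ (was 0); enqueue []
  #3 pop 2: in=− → − (was ⊥); enqueue [1]
  #4 pop 1: in=− → ⊤ (no change)

Fixpoint:
  val[0] = −
  val[1] = ⊤
  val[2] = −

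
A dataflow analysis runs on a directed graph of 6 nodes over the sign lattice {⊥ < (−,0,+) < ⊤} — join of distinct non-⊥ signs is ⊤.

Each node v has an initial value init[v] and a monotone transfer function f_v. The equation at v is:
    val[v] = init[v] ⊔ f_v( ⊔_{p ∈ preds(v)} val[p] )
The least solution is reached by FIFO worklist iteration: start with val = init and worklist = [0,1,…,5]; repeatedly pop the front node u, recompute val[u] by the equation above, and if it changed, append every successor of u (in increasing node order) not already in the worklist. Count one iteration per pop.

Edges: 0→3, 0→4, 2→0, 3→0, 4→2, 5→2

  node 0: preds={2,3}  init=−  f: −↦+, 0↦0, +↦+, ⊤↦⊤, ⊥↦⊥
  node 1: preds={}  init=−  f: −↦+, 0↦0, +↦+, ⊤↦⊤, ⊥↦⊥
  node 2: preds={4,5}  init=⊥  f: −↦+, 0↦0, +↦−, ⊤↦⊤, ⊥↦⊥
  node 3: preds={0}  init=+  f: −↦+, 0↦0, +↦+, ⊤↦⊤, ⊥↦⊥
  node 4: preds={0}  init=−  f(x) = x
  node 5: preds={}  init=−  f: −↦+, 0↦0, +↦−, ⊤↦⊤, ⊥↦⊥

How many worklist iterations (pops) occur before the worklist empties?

9

Iteration log — 9 steps:
  step 1. node 0  ⊔preds=+  new=⊤  old=−  +wl: 
  step 2. node 1  ⊔preds=⊥  new=−  stable
  step 3. node 2  ⊔preds=−  new=+  old=⊥  +wl: 0
  step 4. node 3  ⊔preds=⊤  new=⊤  old=+  +wl: 
  step 5. node 4  ⊔preds=⊤  new=⊤  old=−  +wl: 2
  step 6. node 5  ⊔preds=⊥  new=−  stable
  step 7. node 0  ⊔preds=⊤  new=⊤  stable
  step 8. node 2  ⊔preds=⊤  new=⊤  old=+  +wl: 0
  step 9. node 0  ⊔preds=⊤  new=⊤  stable

Least fixpoint reached:
  node 0: ⊤
  node 1: −
  node 2: ⊤
  node 3: ⊤
  node 4: ⊤
  node 5: −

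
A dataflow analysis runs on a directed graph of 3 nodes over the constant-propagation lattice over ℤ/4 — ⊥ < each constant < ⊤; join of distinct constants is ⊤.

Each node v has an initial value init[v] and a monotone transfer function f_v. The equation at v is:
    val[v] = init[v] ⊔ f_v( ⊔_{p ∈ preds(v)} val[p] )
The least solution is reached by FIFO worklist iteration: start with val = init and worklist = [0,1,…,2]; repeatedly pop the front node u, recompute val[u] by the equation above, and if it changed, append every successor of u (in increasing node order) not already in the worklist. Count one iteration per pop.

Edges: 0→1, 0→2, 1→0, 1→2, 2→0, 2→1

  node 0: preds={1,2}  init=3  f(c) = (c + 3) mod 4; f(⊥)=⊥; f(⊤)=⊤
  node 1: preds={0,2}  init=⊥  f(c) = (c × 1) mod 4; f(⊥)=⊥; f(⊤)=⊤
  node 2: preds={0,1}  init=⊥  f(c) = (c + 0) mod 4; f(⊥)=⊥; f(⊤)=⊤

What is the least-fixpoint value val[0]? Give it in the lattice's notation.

Worklist (8 pops):
  #1 pop 0: in=⊥ → 3 (no change)
  #2 pop 1: in=3 → 3 (was ⊥); enqueue [0]
  #3 pop 2: in=3 → 3 (was ⊥); enqueue [1]
  #4 pop 0: in=3 → ⊤ (was 3); enqueue [2]
  #5 pop 1: in=⊤ → ⊤ (was 3); enqueue [0]
  #6 pop 2: in=⊤ → ⊤ (was 3); enqueue [1]
  #7 pop 0: in=⊤ → ⊤ (no change)
  #8 pop 1: in=⊤ → ⊤ (no change)

Fixpoint:
  val[0] = ⊤
  val[1] = ⊤
  val[2] = ⊤

⊤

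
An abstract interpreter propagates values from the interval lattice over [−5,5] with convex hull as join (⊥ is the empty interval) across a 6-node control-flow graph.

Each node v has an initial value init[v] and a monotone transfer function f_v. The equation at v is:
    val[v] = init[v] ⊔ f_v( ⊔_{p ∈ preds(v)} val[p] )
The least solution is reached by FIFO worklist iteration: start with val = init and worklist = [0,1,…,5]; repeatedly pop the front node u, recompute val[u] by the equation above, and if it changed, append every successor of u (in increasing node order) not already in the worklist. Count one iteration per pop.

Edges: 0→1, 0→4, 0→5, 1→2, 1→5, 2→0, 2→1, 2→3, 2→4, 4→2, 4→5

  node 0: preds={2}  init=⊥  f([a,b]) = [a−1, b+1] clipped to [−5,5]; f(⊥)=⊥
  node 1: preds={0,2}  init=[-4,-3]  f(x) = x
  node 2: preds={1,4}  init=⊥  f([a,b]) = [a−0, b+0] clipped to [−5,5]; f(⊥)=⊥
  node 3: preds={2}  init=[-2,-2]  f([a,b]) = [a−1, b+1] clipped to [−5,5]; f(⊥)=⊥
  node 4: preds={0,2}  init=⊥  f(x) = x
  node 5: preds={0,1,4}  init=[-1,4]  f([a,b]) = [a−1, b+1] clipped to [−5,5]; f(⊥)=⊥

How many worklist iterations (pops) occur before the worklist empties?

57

Trace (57 dequeues):
  [1] u=0 | in ⊥ | out ⊥ | ==
  [2] u=1 | in ⊥ | out [-4,-3] | ==
  [3] u=2 | in [-4,-3] | out [-4,-3] | prev ⊥ | push {0,1}
  [4] u=3 | in [-4,-3] | out [-5,-2] | prev [-2,-2] | push {}
  [5] u=4 | in [-4,-3] | out [-4,-3] | prev ⊥ | push {2}
  [6] u=5 | in [-4,-3] | out [-5,4] | prev [-1,4] | push {}
  [7] u=0 | in [-4,-3] | out [-5,-2] | prev ⊥ | push {4,5}
  [8] u=1 | in [-5,-2] | out [-5,-2] | prev [-4,-3] | push {}
  [9] u=2 | in [-5,-2] | out [-5,-2] | prev [-4,-3] | push {0,1,3}
  [10] u=4 | in [-5,-2] | out [-5,-2] | prev [-4,-3] | push {2}
  [11] u=5 | in [-5,-2] | out [-5,4] | ==
  [12] u=0 | in [-5,-2] | out [-5,-1] | prev [-5,-2] | push {4,5}
  [13] u=1 | in [-5,-1] | out [-5,-1] | prev [-5,-2] | push {}
  [14] u=3 | in [-5,-2] | out [-5,-1] | prev [-5,-2] | push {}
  [15] u=2 | in [-5,-1] | out [-5,-1] | prev [-5,-2] | push {0,1,3}
  [16] u=4 | in [-5,-1] | out [-5,-1] | prev [-5,-2] | push {2}
  [17] u=5 | in [-5,-1] | out [-5,4] | ==
  [18] u=0 | in [-5,-1] | out [-5,0] | prev [-5,-1] | push {4,5}
  [19] u=1 | in [-5,0] | out [-5,0] | prev [-5,-1] | push {}
  [20] u=3 | in [-5,-1] | out [-5,0] | prev [-5,-1] | push {}
  [21] u=2 | in [-5,0] | out [-5,0] | prev [-5,-1] | push {0,1,3}
  [22] u=4 | in [-5,0] | out [-5,0] | prev [-5,-1] | push {2}
  [23] u=5 | in [-5,0] | out [-5,4] | ==
  [24] u=0 | in [-5,0] | out [-5,1] | prev [-5,0] | push {4,5}
  [25] u=1 | in [-5,1] | out [-5,1] | prev [-5,0] | push {}
  [26] u=3 | in [-5,0] | out [-5,1] | prev [-5,0] | push {}
  [27] u=2 | in [-5,1] | out [-5,1] | prev [-5,0] | push {0,1,3}
  [28] u=4 | in [-5,1] | out [-5,1] | prev [-5,0] | push {2}
  [29] u=5 | in [-5,1] | out [-5,4] | ==
  [30] u=0 | in [-5,1] | out [-5,2] | prev [-5,1] | push {4,5}
  [31] u=1 | in [-5,2] | out [-5,2] | prev [-5,1] | push {}
  [32] u=3 | in [-5,1] | out [-5,2] | prev [-5,1] | push {}
  [33] u=2 | in [-5,2] | out [-5,2] | prev [-5,1] | push {0,1,3}
  [34] u=4 | in [-5,2] | out [-5,2] | prev [-5,1] | push {2}
  [35] u=5 | in [-5,2] | out [-5,4] | ==
  [36] u=0 | in [-5,2] | out [-5,3] | prev [-5,2] | push {4,5}
  [37] u=1 | in [-5,3] | out [-5,3] | prev [-5,2] | push {}
  [38] u=3 | in [-5,2] | out [-5,3] | prev [-5,2] | push {}
  [39] u=2 | in [-5,3] | out [-5,3] | prev [-5,2] | push {0,1,3}
  [40] u=4 | in [-5,3] | out [-5,3] | prev [-5,2] | push {2}
  [41] u=5 | in [-5,3] | out [-5,4] | ==
  [42] u=0 | in [-5,3] | out [-5,4] | prev [-5,3] | push {4,5}
  [43] u=1 | in [-5,4] | out [-5,4] | prev [-5,3] | push {}
  [44] u=3 | in [-5,3] | out [-5,4] | prev [-5,3] | push {}
  [45] u=2 | in [-5,4] | out [-5,4] | prev [-5,3] | push {0,1,3}
  [46] u=4 | in [-5,4] | out [-5,4] | prev [-5,3] | push {2}
  [47] u=5 | in [-5,4] | out [-5,5] | prev [-5,4] | push {}
  [48] u=0 | in [-5,4] | out [-5,5] | prev [-5,4] | push {4,5}
  [49] u=1 | in [-5,5] | out [-5,5] | prev [-5,4] | push {}
  [50] u=3 | in [-5,4] | out [-5,5] | prev [-5,4] | push {}
  [51] u=2 | in [-5,5] | out [-5,5] | prev [-5,4] | push {0,1,3}
  [52] u=4 | in [-5,5] | out [-5,5] | prev [-5,4] | push {2}
  [53] u=5 | in [-5,5] | out [-5,5] | ==
  [54] u=0 | in [-5,5] | out [-5,5] | ==
  [55] u=1 | in [-5,5] | out [-5,5] | ==
  [56] u=3 | in [-5,5] | out [-5,5] | ==
  [57] u=2 | in [-5,5] | out [-5,5] | ==

Converged values:
  [0] [-5,5]
  [1] [-5,5]
  [2] [-5,5]
  [3] [-5,5]
  [4] [-5,5]
  [5] [-5,5]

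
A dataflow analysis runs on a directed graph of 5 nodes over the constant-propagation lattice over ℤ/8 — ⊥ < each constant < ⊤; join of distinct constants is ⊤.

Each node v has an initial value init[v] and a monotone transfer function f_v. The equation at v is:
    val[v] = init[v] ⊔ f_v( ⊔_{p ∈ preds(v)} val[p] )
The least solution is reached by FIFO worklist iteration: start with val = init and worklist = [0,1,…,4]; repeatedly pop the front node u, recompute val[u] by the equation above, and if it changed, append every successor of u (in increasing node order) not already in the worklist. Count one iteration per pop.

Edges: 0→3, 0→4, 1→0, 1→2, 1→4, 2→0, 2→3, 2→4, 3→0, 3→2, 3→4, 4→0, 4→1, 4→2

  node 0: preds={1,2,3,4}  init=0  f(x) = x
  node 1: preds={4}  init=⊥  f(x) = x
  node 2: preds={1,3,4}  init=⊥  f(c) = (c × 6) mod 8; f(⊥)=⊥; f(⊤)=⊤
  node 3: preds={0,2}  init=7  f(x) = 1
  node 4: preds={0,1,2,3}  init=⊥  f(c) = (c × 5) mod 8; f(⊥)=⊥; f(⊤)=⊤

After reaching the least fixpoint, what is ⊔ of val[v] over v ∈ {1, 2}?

⊤

Worklist (12 pops):
  #1 pop 0: in=7 → ⊤ (was 0); enqueue []
  #2 pop 1: in=⊥ → ⊥ (no change)
  #3 pop 2: in=7 → 2 (was ⊥); enqueue [0]
  #4 pop 3: in=⊤ → ⊤ (was 7); enqueue [2]
  #5 pop 4: in=⊤ → ⊤ (was ⊥); enqueue [1]
  #6 pop 0: in=⊤ → ⊤ (no change)
  #7 pop 2: in=⊤ → ⊤ (was 2); enqueue [0,3,4]
  #8 pop 1: in=⊤ → ⊤ (was ⊥); enqueue [2]
  #9 pop 0: in=⊤ → ⊤ (no change)
  #10 pop 3: in=⊤ → ⊤ (no change)
  #11 pop 4: in=⊤ → ⊤ (no change)
  #12 pop 2: in=⊤ → ⊤ (no change)

Fixpoint:
  val[0] = ⊤
  val[1] = ⊤
  val[2] = ⊤
  val[3] = ⊤
  val[4] = ⊤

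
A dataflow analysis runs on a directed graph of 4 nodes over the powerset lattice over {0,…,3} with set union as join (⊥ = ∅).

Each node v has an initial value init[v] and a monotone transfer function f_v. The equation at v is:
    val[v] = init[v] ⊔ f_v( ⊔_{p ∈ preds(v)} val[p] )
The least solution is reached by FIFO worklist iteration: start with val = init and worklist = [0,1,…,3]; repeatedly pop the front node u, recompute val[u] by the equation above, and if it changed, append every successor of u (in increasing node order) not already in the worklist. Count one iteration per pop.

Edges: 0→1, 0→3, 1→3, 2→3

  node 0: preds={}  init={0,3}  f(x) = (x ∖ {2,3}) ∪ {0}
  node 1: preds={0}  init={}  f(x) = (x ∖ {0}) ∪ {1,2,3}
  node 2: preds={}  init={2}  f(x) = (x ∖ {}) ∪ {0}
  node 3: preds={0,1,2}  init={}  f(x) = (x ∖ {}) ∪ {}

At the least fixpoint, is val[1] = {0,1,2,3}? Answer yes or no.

Iteration log — 4 steps:
  step 1. node 0  ⊔preds={}  new={0,3}  stable
  step 2. node 1  ⊔preds={0,3}  new={1,2,3}  old={}  +wl: 
  step 3. node 2  ⊔preds={}  new={0,2}  old={2}  +wl: 
  step 4. node 3  ⊔preds={0,1,2,3}  new={0,1,2,3}  old={}  +wl: 

Least fixpoint reached:
  node 0: {0,3}
  node 1: {1,2,3}
  node 2: {0,2}
  node 3: {0,1,2,3}

no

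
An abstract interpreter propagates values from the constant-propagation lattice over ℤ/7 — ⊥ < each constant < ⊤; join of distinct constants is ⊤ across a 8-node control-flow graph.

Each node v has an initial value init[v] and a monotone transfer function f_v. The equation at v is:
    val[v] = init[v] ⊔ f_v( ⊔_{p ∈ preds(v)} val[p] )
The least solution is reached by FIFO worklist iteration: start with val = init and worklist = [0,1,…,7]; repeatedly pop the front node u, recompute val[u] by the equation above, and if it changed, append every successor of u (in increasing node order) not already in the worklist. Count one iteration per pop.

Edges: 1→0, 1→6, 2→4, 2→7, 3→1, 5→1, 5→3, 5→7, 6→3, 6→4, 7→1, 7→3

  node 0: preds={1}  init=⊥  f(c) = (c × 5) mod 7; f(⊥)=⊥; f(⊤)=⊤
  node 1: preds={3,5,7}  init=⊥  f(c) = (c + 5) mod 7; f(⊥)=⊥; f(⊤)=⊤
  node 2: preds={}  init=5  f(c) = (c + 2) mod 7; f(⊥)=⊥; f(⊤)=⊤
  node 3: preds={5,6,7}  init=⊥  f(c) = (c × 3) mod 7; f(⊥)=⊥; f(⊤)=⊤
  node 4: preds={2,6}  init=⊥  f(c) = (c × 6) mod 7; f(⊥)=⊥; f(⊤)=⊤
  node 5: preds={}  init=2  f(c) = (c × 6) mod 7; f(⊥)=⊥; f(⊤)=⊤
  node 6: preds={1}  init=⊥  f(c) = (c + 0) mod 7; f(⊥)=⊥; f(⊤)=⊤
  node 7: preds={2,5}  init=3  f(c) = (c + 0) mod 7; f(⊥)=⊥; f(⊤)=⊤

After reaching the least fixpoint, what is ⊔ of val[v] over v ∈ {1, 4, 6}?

⊤

Iteration log — 12 steps:
  step 1. node 0  ⊔preds=⊥  new=⊥  stable
  step 2. node 1  ⊔preds=⊤  new=⊤  old=⊥  +wl: 0
  step 3. node 2  ⊔preds=⊥  new=5  stable
  step 4. node 3  ⊔preds=⊤  new=⊤  old=⊥  +wl: 1
  step 5. node 4  ⊔preds=5  new=2  old=⊥  +wl: 
  step 6. node 5  ⊔preds=⊥  new=2  stable
  step 7. node 6  ⊔preds=⊤  new=⊤  old=⊥  +wl: 3,4
  step 8. node 7  ⊔preds=⊤  new=⊤  old=3  +wl: 
  step 9. node 0  ⊔preds=⊤  new=⊤  old=⊥  +wl: 
  step 10. node 1  ⊔preds=⊤  new=⊤  stable
  step 11. node 3  ⊔preds=⊤  new=⊤  stable
  step 12. node 4  ⊔preds=⊤  new=⊤  old=2  +wl: 

Least fixpoint reached:
  node 0: ⊤
  node 1: ⊤
  node 2: 5
  node 3: ⊤
  node 4: ⊤
  node 5: 2
  node 6: ⊤
  node 7: ⊤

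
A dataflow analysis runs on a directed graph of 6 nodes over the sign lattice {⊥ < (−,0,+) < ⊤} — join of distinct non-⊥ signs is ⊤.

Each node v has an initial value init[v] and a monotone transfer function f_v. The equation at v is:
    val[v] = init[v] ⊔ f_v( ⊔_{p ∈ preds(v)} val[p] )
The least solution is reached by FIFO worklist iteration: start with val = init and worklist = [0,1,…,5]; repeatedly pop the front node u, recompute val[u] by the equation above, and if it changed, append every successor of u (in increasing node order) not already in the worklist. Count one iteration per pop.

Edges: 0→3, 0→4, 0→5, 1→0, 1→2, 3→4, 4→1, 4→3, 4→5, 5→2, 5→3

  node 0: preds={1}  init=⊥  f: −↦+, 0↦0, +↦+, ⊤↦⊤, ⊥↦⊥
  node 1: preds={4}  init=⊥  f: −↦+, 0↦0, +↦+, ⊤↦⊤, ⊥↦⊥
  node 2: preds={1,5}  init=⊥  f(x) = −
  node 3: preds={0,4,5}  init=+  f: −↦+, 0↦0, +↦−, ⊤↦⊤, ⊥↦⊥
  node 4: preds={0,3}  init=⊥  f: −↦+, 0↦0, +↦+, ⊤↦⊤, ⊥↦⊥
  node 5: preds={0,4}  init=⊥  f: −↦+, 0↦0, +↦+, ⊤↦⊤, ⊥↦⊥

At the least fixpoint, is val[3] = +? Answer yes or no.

no

Worklist (20 pops):
  #1 pop 0: in=⊥ → ⊥ (no change)
  #2 pop 1: in=⊥ → ⊥ (no change)
  #3 pop 2: in=⊥ → − (was ⊥); enqueue []
  #4 pop 3: in=⊥ → + (no change)
  #5 pop 4: in=+ → + (was ⊥); enqueue [1,3]
  #6 pop 5: in=+ → + (was ⊥); enqueue [2]
  #7 pop 1: in=+ → + (was ⊥); enqueue [0]
  #8 pop 3: in=+ → ⊤ (was +); enqueue [4]
  #9 pop 2: in=+ → − (no change)
  #10 pop 0: in=+ → + (was ⊥); enqueue [3,5]
  #11 pop 4: in=⊤ → ⊤ (was +); enqueue [1]
  #12 pop 3: in=⊤ → ⊤ (no change)
  #13 pop 5: in=⊤ → ⊤ (was +); enqueue [2,3]
  #14 pop 1: in=⊤ → ⊤ (was +); enqueue [0]
  #15 pop 2: in=⊤ → − (no change)
  #16 pop 3: in=⊤ → ⊤ (no change)
  #17 pop 0: in=⊤ → ⊤ (was +); enqueue [3,4,5]
  #18 pop 3: in=⊤ → ⊤ (no change)
  #19 pop 4: in=⊤ → ⊤ (no change)
  #20 pop 5: in=⊤ → ⊤ (no change)

Fixpoint:
  val[0] = ⊤
  val[1] = ⊤
  val[2] = −
  val[3] = ⊤
  val[4] = ⊤
  val[5] = ⊤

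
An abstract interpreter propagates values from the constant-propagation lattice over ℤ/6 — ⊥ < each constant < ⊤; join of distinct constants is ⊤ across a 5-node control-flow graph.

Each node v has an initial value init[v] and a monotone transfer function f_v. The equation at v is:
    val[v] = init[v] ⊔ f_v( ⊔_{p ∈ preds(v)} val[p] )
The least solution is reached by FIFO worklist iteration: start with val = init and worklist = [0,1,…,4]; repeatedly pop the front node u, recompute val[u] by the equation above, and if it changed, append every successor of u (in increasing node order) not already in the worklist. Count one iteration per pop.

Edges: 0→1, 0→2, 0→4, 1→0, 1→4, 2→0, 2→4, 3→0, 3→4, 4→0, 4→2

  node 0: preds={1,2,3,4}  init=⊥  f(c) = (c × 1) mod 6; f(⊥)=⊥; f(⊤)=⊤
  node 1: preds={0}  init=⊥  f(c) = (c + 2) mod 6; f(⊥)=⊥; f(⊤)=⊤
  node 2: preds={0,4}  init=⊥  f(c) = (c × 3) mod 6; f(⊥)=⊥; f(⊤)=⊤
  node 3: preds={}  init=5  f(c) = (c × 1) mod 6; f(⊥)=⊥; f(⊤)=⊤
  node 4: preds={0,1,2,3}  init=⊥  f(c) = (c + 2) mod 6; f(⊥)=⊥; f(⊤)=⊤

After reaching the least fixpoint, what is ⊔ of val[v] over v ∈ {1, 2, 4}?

⊤

Worklist (10 pops):
  #1 pop 0: in=5 → 5 (was ⊥); enqueue []
  #2 pop 1: in=5 → 1 (was ⊥); enqueue [0]
  #3 pop 2: in=5 → 3 (was ⊥); enqueue []
  #4 pop 3: in=⊥ → 5 (no change)
  #5 pop 4: in=⊤ → ⊤ (was ⊥); enqueue [2]
  #6 pop 0: in=⊤ → ⊤ (was 5); enqueue [1,4]
  #7 pop 2: in=⊤ → ⊤ (was 3); enqueue [0]
  #8 pop 1: in=⊤ → ⊤ (was 1); enqueue []
  #9 pop 4: in=⊤ → ⊤ (no change)
  #10 pop 0: in=⊤ → ⊤ (no change)

Fixpoint:
  val[0] = ⊤
  val[1] = ⊤
  val[2] = ⊤
  val[3] = 5
  val[4] = ⊤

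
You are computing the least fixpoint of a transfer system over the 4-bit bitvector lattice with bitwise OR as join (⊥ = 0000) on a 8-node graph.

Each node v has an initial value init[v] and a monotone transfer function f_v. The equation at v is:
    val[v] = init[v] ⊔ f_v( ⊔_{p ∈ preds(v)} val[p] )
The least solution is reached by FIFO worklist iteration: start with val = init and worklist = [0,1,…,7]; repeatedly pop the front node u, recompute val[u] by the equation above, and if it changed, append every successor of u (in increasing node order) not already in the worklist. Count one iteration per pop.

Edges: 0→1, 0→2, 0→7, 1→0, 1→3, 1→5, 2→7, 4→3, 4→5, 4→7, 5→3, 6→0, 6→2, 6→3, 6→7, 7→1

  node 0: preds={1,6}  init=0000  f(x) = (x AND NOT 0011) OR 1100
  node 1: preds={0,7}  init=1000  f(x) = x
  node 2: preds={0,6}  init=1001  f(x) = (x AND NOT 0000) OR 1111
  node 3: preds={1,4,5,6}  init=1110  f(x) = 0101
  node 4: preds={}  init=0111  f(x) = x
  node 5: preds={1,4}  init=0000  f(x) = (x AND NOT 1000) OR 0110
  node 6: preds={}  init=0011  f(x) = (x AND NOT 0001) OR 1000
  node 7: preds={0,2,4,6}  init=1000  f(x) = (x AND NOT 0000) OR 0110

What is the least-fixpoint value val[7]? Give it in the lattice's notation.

1111

Trace (15 dequeues):
  [1] u=0 | in 1011 | out 1100 | prev 0000 | push {}
  [2] u=1 | in 1100 | out 1100 | prev 1000 | push {0}
  [3] u=2 | in 1111 | out 1111 | prev 1001 | push {}
  [4] u=3 | in 1111 | out 1111 | prev 1110 | push {}
  [5] u=4 | in 0000 | out 0111 | ==
  [6] u=5 | in 1111 | out 0111 | prev 0000 | push {3}
  [7] u=6 | in 0000 | out 1011 | prev 0011 | push {2}
  [8] u=7 | in 1111 | out 1111 | prev 1000 | push {1}
  [9] u=0 | in 1111 | out 1100 | ==
  [10] u=3 | in 1111 | out 1111 | ==
  [11] u=2 | in 1111 | out 1111 | ==
  [12] u=1 | in 1111 | out 1111 | prev 1100 | push {0,3,5}
  [13] u=0 | in 1111 | out 1100 | ==
  [14] u=3 | in 1111 | out 1111 | ==
  [15] u=5 | in 1111 | out 0111 | ==

Converged values:
  [0] 1100
  [1] 1111
  [2] 1111
  [3] 1111
  [4] 0111
  [5] 0111
  [6] 1011
  [7] 1111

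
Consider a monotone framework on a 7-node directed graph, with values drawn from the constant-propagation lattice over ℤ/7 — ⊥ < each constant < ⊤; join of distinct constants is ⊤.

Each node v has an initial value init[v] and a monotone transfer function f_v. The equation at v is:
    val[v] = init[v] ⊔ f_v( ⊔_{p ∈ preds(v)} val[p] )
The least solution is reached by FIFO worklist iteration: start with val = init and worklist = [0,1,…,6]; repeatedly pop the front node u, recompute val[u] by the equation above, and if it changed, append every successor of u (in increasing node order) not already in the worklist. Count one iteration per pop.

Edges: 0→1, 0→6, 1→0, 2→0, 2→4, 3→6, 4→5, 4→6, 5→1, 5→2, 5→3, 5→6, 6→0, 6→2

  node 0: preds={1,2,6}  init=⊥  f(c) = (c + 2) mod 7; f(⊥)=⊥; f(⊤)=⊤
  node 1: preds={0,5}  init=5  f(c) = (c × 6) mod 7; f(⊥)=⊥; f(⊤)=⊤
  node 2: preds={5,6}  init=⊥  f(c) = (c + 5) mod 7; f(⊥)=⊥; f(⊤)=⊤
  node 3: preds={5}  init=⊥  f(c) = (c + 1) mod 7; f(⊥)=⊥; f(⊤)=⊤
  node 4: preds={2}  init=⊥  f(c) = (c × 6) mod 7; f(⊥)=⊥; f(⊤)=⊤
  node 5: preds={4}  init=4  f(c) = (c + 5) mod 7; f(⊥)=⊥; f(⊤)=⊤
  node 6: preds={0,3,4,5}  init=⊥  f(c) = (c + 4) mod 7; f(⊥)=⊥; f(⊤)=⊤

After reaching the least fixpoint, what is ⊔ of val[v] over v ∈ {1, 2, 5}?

⊤

Worklist (16 pops):
  #1 pop 0: in=5 → 0 (was ⊥); enqueue []
  #2 pop 1: in=⊤ → ⊤ (was 5); enqueue [0]
  #3 pop 2: in=4 → 2 (was ⊥); enqueue []
  #4 pop 3: in=4 → 5 (was ⊥); enqueue []
  #5 pop 4: in=2 → 5 (was ⊥); enqueue []
  #6 pop 5: in=5 → ⊤ (was 4); enqueue [1,2,3]
  #7 pop 6: in=⊤ → ⊤ (was ⊥); enqueue []
  #8 pop 0: in=⊤ → ⊤ (was 0); enqueue [6]
  #9 pop 1: in=⊤ → ⊤ (no change)
  #10 pop 2: in=⊤ → ⊤ (was 2); enqueue [0,4]
  #11 pop 3: in=⊤ → ⊤ (was 5); enqueue []
  #12 pop 6: in=⊤ → ⊤ (no change)
  #13 pop 0: in=⊤ → ⊤ (no change)
  #14 pop 4: in=⊤ → ⊤ (was 5); enqueue [5,6]
  #15 pop 5: in=⊤ → ⊤ (no change)
  #16 pop 6: in=⊤ → ⊤ (no change)

Fixpoint:
  val[0] = ⊤
  val[1] = ⊤
  val[2] = ⊤
  val[3] = ⊤
  val[4] = ⊤
  val[5] = ⊤
  val[6] = ⊤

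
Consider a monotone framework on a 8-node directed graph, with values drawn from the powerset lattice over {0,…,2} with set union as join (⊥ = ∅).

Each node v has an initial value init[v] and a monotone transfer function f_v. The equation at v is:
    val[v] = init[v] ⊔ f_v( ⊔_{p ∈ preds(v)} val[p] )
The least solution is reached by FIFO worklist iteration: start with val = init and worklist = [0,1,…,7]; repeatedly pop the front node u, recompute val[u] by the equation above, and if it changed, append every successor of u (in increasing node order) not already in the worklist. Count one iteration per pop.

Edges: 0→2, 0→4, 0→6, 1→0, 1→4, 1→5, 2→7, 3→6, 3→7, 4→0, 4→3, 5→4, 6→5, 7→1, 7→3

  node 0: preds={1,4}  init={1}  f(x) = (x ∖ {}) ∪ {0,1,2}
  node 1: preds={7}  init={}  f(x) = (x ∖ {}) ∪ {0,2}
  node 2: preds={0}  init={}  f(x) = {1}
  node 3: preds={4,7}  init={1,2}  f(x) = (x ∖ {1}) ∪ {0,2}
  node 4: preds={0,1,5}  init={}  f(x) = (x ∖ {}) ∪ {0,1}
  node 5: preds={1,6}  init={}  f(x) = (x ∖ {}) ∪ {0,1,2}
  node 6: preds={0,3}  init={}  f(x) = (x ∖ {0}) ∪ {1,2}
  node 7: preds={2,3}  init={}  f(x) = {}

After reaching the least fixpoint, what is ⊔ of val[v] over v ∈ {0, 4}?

{0,1,2}

Trace (12 dequeues):
  [1] u=0 | in {} | out {0,1,2} | prev {1} | push {}
  [2] u=1 | in {} | out {0,2} | prev {} | push {0}
  [3] u=2 | in {0,1,2} | out {1} | prev {} | push {}
  [4] u=3 | in {} | out {0,1,2} | prev {1,2} | push {}
  [5] u=4 | in {0,1,2} | out {0,1,2} | prev {} | push {3}
  [6] u=5 | in {0,2} | out {0,1,2} | prev {} | push {4}
  [7] u=6 | in {0,1,2} | out {1,2} | prev {} | push {5}
  [8] u=7 | in {0,1,2} | out {} | ==
  [9] u=0 | in {0,1,2} | out {0,1,2} | ==
  [10] u=3 | in {0,1,2} | out {0,1,2} | ==
  [11] u=4 | in {0,1,2} | out {0,1,2} | ==
  [12] u=5 | in {0,1,2} | out {0,1,2} | ==

Converged values:
  [0] {0,1,2}
  [1] {0,2}
  [2] {1}
  [3] {0,1,2}
  [4] {0,1,2}
  [5] {0,1,2}
  [6] {1,2}
  [7] {}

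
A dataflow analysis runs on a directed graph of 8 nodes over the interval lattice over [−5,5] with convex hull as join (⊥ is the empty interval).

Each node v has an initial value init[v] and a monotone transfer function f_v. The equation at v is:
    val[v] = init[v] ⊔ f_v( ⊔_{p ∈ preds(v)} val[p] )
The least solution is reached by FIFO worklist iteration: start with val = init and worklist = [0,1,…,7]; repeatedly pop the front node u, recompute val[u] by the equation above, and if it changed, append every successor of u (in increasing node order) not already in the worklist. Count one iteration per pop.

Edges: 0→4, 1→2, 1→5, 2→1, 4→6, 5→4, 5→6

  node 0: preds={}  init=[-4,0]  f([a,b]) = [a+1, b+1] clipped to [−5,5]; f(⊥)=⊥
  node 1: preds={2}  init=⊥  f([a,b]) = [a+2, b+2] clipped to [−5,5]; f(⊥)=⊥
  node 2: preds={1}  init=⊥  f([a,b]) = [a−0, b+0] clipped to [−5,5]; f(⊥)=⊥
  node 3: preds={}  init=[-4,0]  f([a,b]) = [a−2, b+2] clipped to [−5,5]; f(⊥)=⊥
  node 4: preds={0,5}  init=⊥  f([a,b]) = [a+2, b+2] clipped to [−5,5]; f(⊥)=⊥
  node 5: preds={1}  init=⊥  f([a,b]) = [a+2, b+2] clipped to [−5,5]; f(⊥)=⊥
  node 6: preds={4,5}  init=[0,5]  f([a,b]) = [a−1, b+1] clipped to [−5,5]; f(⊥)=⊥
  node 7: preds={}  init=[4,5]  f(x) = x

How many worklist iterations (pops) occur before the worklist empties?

8

Iteration log — 8 steps:
  step 1. node 0  ⊔preds=⊥  new=[-4,0]  stable
  step 2. node 1  ⊔preds=⊥  new=⊥  stable
  step 3. node 2  ⊔preds=⊥  new=⊥  stable
  step 4. node 3  ⊔preds=⊥  new=[-4,0]  stable
  step 5. node 4  ⊔preds=[-4,0]  new=[-2,2]  old=⊥  +wl: 
  step 6. node 5  ⊔preds=⊥  new=⊥  stable
  step 7. node 6  ⊔preds=[-2,2]  new=[-3,5]  old=[0,5]  +wl: 
  step 8. node 7  ⊔preds=⊥  new=[4,5]  stable

Least fixpoint reached:
  node 0: [-4,0]
  node 1: ⊥
  node 2: ⊥
  node 3: [-4,0]
  node 4: [-2,2]
  node 5: ⊥
  node 6: [-3,5]
  node 7: [4,5]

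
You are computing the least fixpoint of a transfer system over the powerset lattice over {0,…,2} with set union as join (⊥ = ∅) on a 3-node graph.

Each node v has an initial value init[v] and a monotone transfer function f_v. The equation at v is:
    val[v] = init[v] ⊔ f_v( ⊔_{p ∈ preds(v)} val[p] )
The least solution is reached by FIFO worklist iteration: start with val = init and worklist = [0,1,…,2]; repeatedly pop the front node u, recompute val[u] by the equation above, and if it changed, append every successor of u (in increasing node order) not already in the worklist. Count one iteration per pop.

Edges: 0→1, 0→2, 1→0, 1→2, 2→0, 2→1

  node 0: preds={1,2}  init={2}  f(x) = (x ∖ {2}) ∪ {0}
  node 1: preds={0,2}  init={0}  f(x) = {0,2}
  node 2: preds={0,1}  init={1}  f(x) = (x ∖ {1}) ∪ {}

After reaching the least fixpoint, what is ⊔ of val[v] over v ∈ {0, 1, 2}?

Worklist (5 pops):
  #1 pop 0: in={0,1} → {0,1,2} (was {2}); enqueue []
  #2 pop 1: in={0,1,2} → {0,2} (was {0}); enqueue [0]
  #3 pop 2: in={0,1,2} → {0,1,2} (was {1}); enqueue [1]
  #4 pop 0: in={0,1,2} → {0,1,2} (no change)
  #5 pop 1: in={0,1,2} → {0,2} (no change)

Fixpoint:
  val[0] = {0,1,2}
  val[1] = {0,2}
  val[2] = {0,1,2}

{0,1,2}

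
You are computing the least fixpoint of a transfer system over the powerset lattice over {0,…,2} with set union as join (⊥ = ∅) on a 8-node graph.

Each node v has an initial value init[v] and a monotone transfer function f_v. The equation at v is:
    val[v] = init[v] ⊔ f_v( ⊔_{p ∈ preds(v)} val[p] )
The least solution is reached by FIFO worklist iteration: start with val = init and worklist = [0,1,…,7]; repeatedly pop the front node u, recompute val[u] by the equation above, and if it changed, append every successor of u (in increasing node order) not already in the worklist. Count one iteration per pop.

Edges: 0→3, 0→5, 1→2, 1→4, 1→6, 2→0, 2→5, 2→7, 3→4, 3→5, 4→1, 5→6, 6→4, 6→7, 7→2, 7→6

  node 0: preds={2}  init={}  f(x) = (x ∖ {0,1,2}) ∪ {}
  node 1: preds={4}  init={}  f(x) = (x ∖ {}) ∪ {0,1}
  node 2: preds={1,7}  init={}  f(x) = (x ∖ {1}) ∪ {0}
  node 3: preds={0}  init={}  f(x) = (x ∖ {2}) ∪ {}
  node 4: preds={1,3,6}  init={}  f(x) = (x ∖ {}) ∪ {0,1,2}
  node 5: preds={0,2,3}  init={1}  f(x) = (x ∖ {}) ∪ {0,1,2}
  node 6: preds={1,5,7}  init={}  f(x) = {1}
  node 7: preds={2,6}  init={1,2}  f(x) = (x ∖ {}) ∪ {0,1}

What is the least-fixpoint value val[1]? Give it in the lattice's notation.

{0,1,2}

Trace (13 dequeues):
  [1] u=0 | in {} | out {} | ==
  [2] u=1 | in {} | out {0,1} | prev {} | push {}
  [3] u=2 | in {0,1,2} | out {0,2} | prev {} | push {0}
  [4] u=3 | in {} | out {} | ==
  [5] u=4 | in {0,1} | out {0,1,2} | prev {} | push {1}
  [6] u=5 | in {0,2} | out {0,1,2} | prev {1} | push {}
  [7] u=6 | in {0,1,2} | out {1} | prev {} | push {4}
  [8] u=7 | in {0,1,2} | out {0,1,2} | prev {1,2} | push {2,6}
  [9] u=0 | in {0,2} | out {} | ==
  [10] u=1 | in {0,1,2} | out {0,1,2} | prev {0,1} | push {}
  [11] u=4 | in {0,1,2} | out {0,1,2} | ==
  [12] u=2 | in {0,1,2} | out {0,2} | ==
  [13] u=6 | in {0,1,2} | out {1} | ==

Converged values:
  [0] {}
  [1] {0,1,2}
  [2] {0,2}
  [3] {}
  [4] {0,1,2}
  [5] {0,1,2}
  [6] {1}
  [7] {0,1,2}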